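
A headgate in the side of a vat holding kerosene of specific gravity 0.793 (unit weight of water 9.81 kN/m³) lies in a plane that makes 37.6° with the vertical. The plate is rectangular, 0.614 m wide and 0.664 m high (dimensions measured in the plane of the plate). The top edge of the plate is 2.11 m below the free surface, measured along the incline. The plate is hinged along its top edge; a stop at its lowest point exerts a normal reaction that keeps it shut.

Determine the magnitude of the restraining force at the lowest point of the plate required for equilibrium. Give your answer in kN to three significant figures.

γ = 0.793 × 9.81 = 7.77933 kN/m³.
The plate makes 37.6° with the vertical, i.e. θ = 90° − 37.6° = 52.4° to the horizontal. Measuring y along the incline from the free-surface line, vertical depth h = y·sinθ with sinθ = 0.792290.
The centroid lies 0.664/2 = 0.332 m below the top edge, so y_c = 2.11 + 0.332 = 2.442 m and h_c = 2.442 × 0.792290 = 1.93477 m.
A = 0.614 × 0.664 = 0.407696 m².
Resultant F = γ·h_c·A = 7.77933 × 1.93477 × 0.407696 = 6.13632 kN.
I_c = b·h³/12 = 0.614 × 0.664³/12 = 0.0149793 m⁴.
Centre of pressure: y_p = y_c + I_c/(y_c·A) = 2.442 + 0.0149793/(2.442 × 0.407696) = 2.442 + 0.0150456 = 2.45705 m along the plane.
The resultant acts 0.332 + 0.0150456 = 0.347046 m (along the plate) below the hinge at the top edge, so the moment about the hinge is M = F × 0.347046 = 6.13632 × 0.347046 = 2.12959 kN·m.
A normal force at the bottom, 0.664 m from the hinge, must supply this moment: P = 2.12959/0.664 = 3.20721 kN.

P ≈ 3.21 kN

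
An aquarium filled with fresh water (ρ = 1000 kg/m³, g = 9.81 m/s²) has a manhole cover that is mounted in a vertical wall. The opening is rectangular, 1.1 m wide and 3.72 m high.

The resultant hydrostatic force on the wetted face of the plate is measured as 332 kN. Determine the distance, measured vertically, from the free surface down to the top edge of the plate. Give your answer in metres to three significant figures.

γ = ρg = 1000 × 9.81 = 9810 N/m³ = 9.81 kN/m³.
A = 1.1 × 3.72 = 4.092 m².
From F = γ·h_c·A, the centroid depth is h_c = 332/(9.81 × 4.092) = 8.27053 m.
The centroid lies 3.72/2 = 1.86 m below the top edge, so the top edge sits at h_top = 8.27053 − 1.86 = 6.41053 m below the surface.

d_top ≈ 6.41 m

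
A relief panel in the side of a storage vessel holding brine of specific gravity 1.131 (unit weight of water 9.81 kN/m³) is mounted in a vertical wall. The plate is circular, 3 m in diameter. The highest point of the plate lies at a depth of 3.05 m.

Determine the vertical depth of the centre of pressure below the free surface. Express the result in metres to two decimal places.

γ = 1.131 × 9.81 = 11.09511 kN/m³.
The centroid is at the centre, 1.5 m below the top of the plate, so the centroid depth is h_c = 3.05 + 1.5 = 4.55 m.
A = π(1.5)² = 7.06858 m².
Resultant F = γ·h_c·A = 11.09511 × 4.55 × 7.06858 = 356.841 kN.
I_c = πr⁴/4 = π × 1.5⁴/4 = 3.97608 m⁴.
Centre of pressure: y_p = y_c + I_c/(y_c·A) = 4.55 + 3.97608/(4.55 × 7.06858) = 4.55 + 0.123626 = 4.67363 m along the plane.

h_p = 4.67 m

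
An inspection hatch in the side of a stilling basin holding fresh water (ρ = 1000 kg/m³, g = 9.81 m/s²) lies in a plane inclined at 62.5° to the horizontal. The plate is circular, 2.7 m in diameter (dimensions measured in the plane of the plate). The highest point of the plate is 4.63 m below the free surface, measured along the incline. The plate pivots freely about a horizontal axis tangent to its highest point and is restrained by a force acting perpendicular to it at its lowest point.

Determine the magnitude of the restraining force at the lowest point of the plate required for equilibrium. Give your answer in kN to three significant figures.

P ≈ 157 kN

γ = ρg = 1000 × 9.81 = 9810 N/m³ = 9.81 kN/m³.
Let θ = 62.5° be the plate's angle to the horizontal; measure y along the incline from where the plane meets the free surface. Vertical depth h = y·sinθ with sinθ = 0.887011.
The centroid is at the centre, 1.35 m below the top of the plate, so y_c = 4.63 + 1.35 = 5.98 m and h_c = 5.98 × 0.887011 = 5.30433 m.
A = π(1.35)² = 5.72555 m².
Resultant F = γ·h_c·A = 9.81 × 5.30433 × 5.72555 = 297.932 kN.
I_c = πr⁴/4 = π × 1.35⁴/4 = 2.6087 m⁴.
Centre of pressure: y_p = y_c + I_c/(y_c·A) = 5.98 + 2.6087/(5.98 × 5.72555) = 5.98 + 0.0761914 = 6.05619 m along the plane.
The resultant acts 1.35 + 0.0761914 = 1.42619 m (along the plate) below the hinge at the top edge, so the moment about the hinge is M = F × 1.42619 = 297.932 × 1.42619 = 424.908 kN·m.
A normal force at the bottom, 2.7 m from the hinge, must supply this moment: P = 424.908/2.7 = 157.373 kN.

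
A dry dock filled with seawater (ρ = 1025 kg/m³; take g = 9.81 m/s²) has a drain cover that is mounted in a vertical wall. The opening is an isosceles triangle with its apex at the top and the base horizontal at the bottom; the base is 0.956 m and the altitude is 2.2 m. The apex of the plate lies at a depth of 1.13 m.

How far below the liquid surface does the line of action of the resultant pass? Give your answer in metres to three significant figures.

h_p = 2.70 m

γ = ρg = 1025 × 9.81 / 1000 = 10.05525 kN/m³.
With the apex up, the centroid sits 2h/3 = 2 × 2.2/3 = 1.46667 m below the apex, so the centroid depth is h_c = 1.13 + 1.46667 = 2.59667 m.
A = ½ × 0.956 × 2.2 = 1.0516 m².
Resultant F = γ·h_c·A = 10.05525 × 2.59667 × 1.0516 = 27.4575 kN.
I_c = b·h³/36 = 0.956 × 2.2³/36 = 0.282764 m⁴.
Centre of pressure: y_p = y_c + I_c/(y_c·A) = 2.59667 + 0.282764/(2.59667 × 1.0516) = 2.59667 + 0.103552 = 2.70022 m along the plane.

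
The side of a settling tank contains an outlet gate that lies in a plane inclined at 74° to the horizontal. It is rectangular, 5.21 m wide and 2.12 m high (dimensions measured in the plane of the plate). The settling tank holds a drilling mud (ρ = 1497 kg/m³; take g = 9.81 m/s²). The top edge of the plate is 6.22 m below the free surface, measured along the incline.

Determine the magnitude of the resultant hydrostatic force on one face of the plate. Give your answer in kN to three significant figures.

F ≈ 1140 kN

γ = ρg = 1497 × 9.81 / 1000 = 14.68557 kN/m³.
Let θ = 74° be the plate's angle to the horizontal; measure y along the incline from where the plane meets the free surface. Vertical depth h = y·sinθ with sinθ = 0.961262.
The centroid lies 2.12/2 = 1.06 m below the top edge, so y_c = 6.22 + 1.06 = 7.28 m and h_c = 7.28 × 0.961262 = 6.99799 m.
A = 5.21 × 2.12 = 11.0452 m².
Resultant F = γ·h_c·A = 14.68557 × 6.99799 × 11.0452 = 1135.11 kN.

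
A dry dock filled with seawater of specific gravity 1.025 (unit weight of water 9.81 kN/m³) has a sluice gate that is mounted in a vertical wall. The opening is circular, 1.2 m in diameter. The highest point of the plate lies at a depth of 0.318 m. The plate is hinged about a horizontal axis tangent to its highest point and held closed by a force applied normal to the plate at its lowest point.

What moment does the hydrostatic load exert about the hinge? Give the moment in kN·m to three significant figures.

γ = 1.025 × 9.81 = 10.05525 kN/m³.
The centroid is at the centre, 0.6 m below the top of the plate, so the centroid depth is h_c = 0.318 + 0.6 = 0.918 m.
A = π(0.6)² = 1.13097 m².
Resultant F = γ·h_c·A = 10.05525 × 0.918 × 1.13097 = 10.4397 kN.
I_c = πr⁴/4 = π × 0.6⁴/4 = 0.101788 m⁴.
Centre of pressure: y_p = y_c + I_c/(y_c·A) = 0.918 + 0.101788/(0.918 × 1.13097) = 0.918 + 0.0980399 = 1.01604 m along the plane.
The resultant acts 0.6 + 0.0980399 = 0.69804 m (along the plate) below the hinge at the top edge, so the moment about the hinge is M = F × 0.69804 = 10.4397 × 0.69804 = 7.28733 kN·m.

M ≈ 7.29 kN·m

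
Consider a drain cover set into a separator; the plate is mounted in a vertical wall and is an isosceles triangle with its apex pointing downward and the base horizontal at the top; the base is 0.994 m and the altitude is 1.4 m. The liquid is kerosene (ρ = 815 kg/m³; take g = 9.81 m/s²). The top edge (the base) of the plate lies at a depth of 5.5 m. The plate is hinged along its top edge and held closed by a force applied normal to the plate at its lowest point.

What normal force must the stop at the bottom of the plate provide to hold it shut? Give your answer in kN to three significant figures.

γ = ρg = 815 × 9.81 / 1000 = 7.99515 kN/m³.
With the apex down, the centroid sits h/3 = 1.4/3 = 0.466667 m below the base (the top edge), so the centroid depth is h_c = 5.5 + 0.466667 = 5.96667 m.
A = ½ × 0.994 × 1.4 = 0.6958 m².
Resultant F = γ·h_c·A = 7.99515 × 5.96667 × 0.6958 = 33.1927 kN.
I_c = b·h³/36 = 0.994 × 1.4³/36 = 0.0757649 m⁴.
Centre of pressure: y_p = y_c + I_c/(y_c·A) = 5.96667 + 0.0757649/(5.96667 × 0.6958) = 5.96667 + 0.0182495 = 5.98492 m along the plane.
The resultant acts 0.466667 + 0.0182495 = 0.484916 m (along the plate) below the hinge at the top edge, so the moment about the hinge is M = F × 0.484916 = 33.1927 × 0.484916 = 16.0957 kN·m.
A normal force at the bottom, 1.4 m from the hinge, must supply this moment: P = 16.0957/1.4 = 11.4969 kN.

P ≈ 11.5 kN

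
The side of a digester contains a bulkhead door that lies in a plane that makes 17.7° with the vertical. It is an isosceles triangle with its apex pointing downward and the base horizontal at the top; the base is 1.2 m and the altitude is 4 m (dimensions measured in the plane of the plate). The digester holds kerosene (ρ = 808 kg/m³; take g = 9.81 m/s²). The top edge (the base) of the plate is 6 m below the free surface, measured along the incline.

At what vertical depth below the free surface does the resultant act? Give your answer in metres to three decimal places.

γ = ρg = 808 × 9.81 / 1000 = 7.92648 kN/m³.
The plate makes 17.7° with the vertical, i.e. θ = 90° − 17.7° = 72.3° to the horizontal. Measuring y along the incline from the free-surface line, vertical depth h = y·sinθ with sinθ = 0.952661.
With the apex down, the centroid sits h/3 = 4/3 = 1.33333 m below the base (the top edge), so y_c = 6 + 1.33333 = 7.33333 m and h_c = 7.33333 × 0.952661 = 6.98618 m.
A = ½ × 1.2 × 4 = 2.4 m².
Resultant F = γ·h_c·A = 7.92648 × 6.98618 × 2.4 = 132.902 kN.
I_c = b·h³/36 = 1.2 × 4³/36 = 2.13333 m⁴.
Centre of pressure: y_p = y_c + I_c/(y_c·A) = 7.33333 + 2.13333/(7.33333 × 2.4) = 7.33333 + 0.121212 = 7.45454 m along the plane.
Vertically, h_p = y_p·sinθ = 7.45454 × 0.952661 = 7.10165 m.

h_p = 7.102 m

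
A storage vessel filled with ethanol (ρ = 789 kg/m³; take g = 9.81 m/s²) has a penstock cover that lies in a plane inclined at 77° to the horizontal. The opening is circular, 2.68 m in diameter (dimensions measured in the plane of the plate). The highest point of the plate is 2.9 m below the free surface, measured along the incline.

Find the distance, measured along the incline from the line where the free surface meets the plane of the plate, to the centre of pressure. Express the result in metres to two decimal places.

γ = ρg = 789 × 9.81 / 1000 = 7.74009 kN/m³.
Let θ = 77° be the plate's angle to the horizontal; measure y along the incline from where the plane meets the free surface. Vertical depth h = y·sinθ with sinθ = 0.974370.
The centroid is at the centre, 1.34 m below the top of the plate, so y_c = 2.9 + 1.34 = 4.24 m and h_c = 4.24 × 0.974370 = 4.13133 m.
A = π(1.34)² = 5.64104 m².
Resultant F = γ·h_c·A = 7.74009 × 4.13133 × 5.64104 = 180.383 kN.
I_c = πr⁴/4 = π × 1.34⁴/4 = 2.53226 m⁴.
Centre of pressure: y_p = y_c + I_c/(y_c·A) = 4.24 + 2.53226/(4.24 × 5.64104) = 4.24 + 0.105873 = 4.34587 m along the plane.

y_p = 4.35 m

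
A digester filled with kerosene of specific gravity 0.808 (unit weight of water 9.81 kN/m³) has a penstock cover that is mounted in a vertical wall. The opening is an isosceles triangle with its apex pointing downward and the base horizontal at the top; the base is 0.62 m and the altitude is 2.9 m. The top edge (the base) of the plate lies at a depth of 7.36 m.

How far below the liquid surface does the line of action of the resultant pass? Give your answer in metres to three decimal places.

γ = 0.808 × 9.81 = 7.92648 kN/m³.
With the apex down, the centroid sits h/3 = 2.9/3 = 0.966667 m below the base (the top edge), so the centroid depth is h_c = 7.36 + 0.966667 = 8.32667 m.
A = ½ × 0.62 × 2.9 = 0.899 m².
Resultant F = γ·h_c·A = 7.92648 × 8.32667 × 0.899 = 59.3351 kN.
I_c = b·h³/36 = 0.62 × 2.9³/36 = 0.420033 m⁴.
Centre of pressure: y_p = y_c + I_c/(y_c·A) = 8.32667 + 0.420033/(8.32667 × 0.899) = 8.32667 + 0.0561116 = 8.38278 m along the plane.

h_p = 8.383 m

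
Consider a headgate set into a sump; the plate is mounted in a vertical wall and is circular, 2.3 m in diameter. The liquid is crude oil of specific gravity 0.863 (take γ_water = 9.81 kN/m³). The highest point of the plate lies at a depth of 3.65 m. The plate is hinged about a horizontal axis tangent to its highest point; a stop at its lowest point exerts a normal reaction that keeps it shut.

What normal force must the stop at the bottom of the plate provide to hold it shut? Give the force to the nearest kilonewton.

γ = 0.863 × 9.81 = 8.46603 kN/m³.
The centroid is at the centre, 1.15 m below the top of the plate, so the centroid depth is h_c = 3.65 + 1.15 = 4.8 m.
A = π(1.15)² = 4.15476 m².
Resultant F = γ·h_c·A = 8.46603 × 4.8 × 4.15476 = 168.837 kN.
I_c = πr⁴/4 = π × 1.15⁴/4 = 1.37367 m⁴.
Centre of pressure: y_p = y_c + I_c/(y_c·A) = 4.8 + 1.37367/(4.8 × 4.15476) = 4.8 + 0.0688803 = 4.86888 m along the plane.
The resultant acts 1.15 + 0.0688803 = 1.21888 m (along the plate) below the hinge at the top edge, so the moment about the hinge is M = F × 1.21888 = 168.837 × 1.21888 = 205.792 kN·m.
A normal force at the bottom, 2.3 m from the hinge, must supply this moment: P = 205.792/2.3 = 89.4748 kN.

P ≈ 89 kN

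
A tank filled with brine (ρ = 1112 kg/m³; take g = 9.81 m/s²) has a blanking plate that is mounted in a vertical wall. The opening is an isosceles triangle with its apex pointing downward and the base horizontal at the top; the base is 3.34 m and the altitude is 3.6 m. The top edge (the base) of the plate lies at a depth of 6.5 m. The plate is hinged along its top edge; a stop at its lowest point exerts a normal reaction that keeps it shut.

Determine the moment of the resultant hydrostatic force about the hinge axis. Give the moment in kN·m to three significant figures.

M ≈ 653 kN·m

γ = ρg = 1112 × 9.81 / 1000 = 10.90872 kN/m³.
With the apex down, the centroid sits h/3 = 3.6/3 = 1.2 m below the base (the top edge), so the centroid depth is h_c = 6.5 + 1.2 = 7.7 m.
A = ½ × 3.34 × 3.6 = 6.012 m².
Resultant F = γ·h_c·A = 10.90872 × 7.7 × 6.012 = 504.991 kN.
I_c = b·h³/36 = 3.34 × 3.6³/36 = 4.32864 m⁴.
Centre of pressure: y_p = y_c + I_c/(y_c·A) = 7.7 + 4.32864/(7.7 × 6.012) = 7.7 + 0.0935065 = 7.79351 m along the plane.
The resultant acts 1.2 + 0.0935065 = 1.29351 m (along the plate) below the hinge at the top edge, so the moment about the hinge is M = F × 1.29351 = 504.991 × 1.29351 = 653.211 kN·m.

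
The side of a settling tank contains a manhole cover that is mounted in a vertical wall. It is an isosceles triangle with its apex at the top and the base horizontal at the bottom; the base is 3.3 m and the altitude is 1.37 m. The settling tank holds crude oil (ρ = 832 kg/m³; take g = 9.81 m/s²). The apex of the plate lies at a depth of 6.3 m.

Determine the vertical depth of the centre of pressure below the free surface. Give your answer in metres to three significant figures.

h_p = 7.23 m

γ = ρg = 832 × 9.81 / 1000 = 8.16192 kN/m³.
With the apex up, the centroid sits 2h/3 = 2 × 1.37/3 = 0.913333 m below the apex, so the centroid depth is h_c = 6.3 + 0.913333 = 7.21333 m.
A = ½ × 3.3 × 1.37 = 2.2605 m².
Resultant F = γ·h_c·A = 8.16192 × 7.21333 × 2.2605 = 133.086 kN.
I_c = b·h³/36 = 3.3 × 1.37³/36 = 0.235707 m⁴.
Centre of pressure: y_p = y_c + I_c/(y_c·A) = 7.21333 + 0.235707/(7.21333 × 2.2605) = 7.21333 + 0.0144555 = 7.22779 m along the plane.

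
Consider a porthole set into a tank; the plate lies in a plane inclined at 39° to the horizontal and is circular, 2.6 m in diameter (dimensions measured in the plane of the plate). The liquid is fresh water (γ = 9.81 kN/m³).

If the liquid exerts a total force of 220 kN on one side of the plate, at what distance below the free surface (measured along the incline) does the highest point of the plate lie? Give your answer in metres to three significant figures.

γ = 9.81 kN/m³.
A = π(1.3)² = 5.30929 m².
From F = γ·h_c·A, the centroid depth is h_c = 220/(9.81 × 5.30929) = 4.22393 m.
Let θ = 39° be the plate's angle to the horizontal; measure y along the incline from where the plane meets the free surface. Vertical depth h = y·sinθ with sinθ = 0.629320.
Along the incline, y_c = h_c/sinθ = 4.22393/0.629320 = 6.7119 m.
The centroid is at the centre, 1.3 m below the top of the plate, so the highest point sits at y_top = 6.7119 − 1.3 = 5.4119 m along the incline.

y_top ≈ 5.41 m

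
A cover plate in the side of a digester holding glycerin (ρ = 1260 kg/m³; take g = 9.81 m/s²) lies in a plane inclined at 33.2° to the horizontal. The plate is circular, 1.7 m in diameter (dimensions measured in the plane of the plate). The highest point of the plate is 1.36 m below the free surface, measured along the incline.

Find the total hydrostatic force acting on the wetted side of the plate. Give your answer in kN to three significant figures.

γ = ρg = 1260 × 9.81 / 1000 = 12.3606 kN/m³.
Let θ = 33.2° be the plate's angle to the horizontal; measure y along the incline from where the plane meets the free surface. Vertical depth h = y·sinθ with sinθ = 0.547563.
The centroid is at the centre, 0.85 m below the top of the plate, so y_c = 1.36 + 0.85 = 2.21 m and h_c = 2.21 × 0.547563 = 1.21011 m.
A = π(0.85)² = 2.2698 m².
Resultant F = γ·h_c·A = 12.3606 × 1.21011 × 2.2698 = 33.951 kN.

F ≈ 34.0 kN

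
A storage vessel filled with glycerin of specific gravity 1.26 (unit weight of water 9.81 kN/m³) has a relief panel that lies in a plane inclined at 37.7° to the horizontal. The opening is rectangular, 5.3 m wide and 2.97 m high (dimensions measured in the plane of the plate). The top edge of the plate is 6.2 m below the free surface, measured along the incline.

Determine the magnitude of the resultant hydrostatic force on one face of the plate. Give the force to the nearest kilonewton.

γ = 1.26 × 9.81 = 12.3606 kN/m³.
Let θ = 37.7° be the plate's angle to the horizontal; measure y along the incline from where the plane meets the free surface. Vertical depth h = y·sinθ with sinθ = 0.611527.
The centroid lies 2.97/2 = 1.485 m below the top edge, so y_c = 6.2 + 1.485 = 7.685 m and h_c = 7.685 × 0.611527 = 4.69958 m.
A = 5.3 × 2.97 = 15.741 m².
Resultant F = γ·h_c·A = 12.3606 × 4.69958 × 15.741 = 914.389 kN.

F ≈ 914 kN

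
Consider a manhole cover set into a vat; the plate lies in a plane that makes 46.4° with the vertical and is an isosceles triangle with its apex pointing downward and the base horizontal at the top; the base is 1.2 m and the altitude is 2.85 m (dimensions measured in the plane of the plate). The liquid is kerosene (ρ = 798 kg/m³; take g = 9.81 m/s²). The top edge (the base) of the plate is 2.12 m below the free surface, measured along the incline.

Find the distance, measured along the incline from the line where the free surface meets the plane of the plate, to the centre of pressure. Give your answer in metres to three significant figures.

y_p = 3.22 m

γ = ρg = 798 × 9.81 / 1000 = 7.82838 kN/m³.
The plate makes 46.4° with the vertical, i.e. θ = 90° − 46.4° = 43.6° to the horizontal. Measuring y along the incline from the free-surface line, vertical depth h = y·sinθ with sinθ = 0.689620.
With the apex down, the centroid sits h/3 = 2.85/3 = 0.95 m below the base (the top edge), so y_c = 2.12 + 0.95 = 3.07 m and h_c = 3.07 × 0.689620 = 2.11713 m.
A = ½ × 1.2 × 2.85 = 1.71 m².
Resultant F = γ·h_c·A = 7.82838 × 2.11713 × 1.71 = 28.341 kN.
I_c = b·h³/36 = 1.2 × 2.85³/36 = 0.771638 m⁴.
Centre of pressure: y_p = y_c + I_c/(y_c·A) = 3.07 + 0.771638/(3.07 × 1.71) = 3.07 + 0.146987 = 3.21699 m along the plane.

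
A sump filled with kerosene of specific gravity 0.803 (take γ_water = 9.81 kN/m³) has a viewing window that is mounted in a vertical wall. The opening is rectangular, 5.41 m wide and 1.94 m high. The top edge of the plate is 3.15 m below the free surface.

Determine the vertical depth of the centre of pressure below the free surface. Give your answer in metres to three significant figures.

γ = 0.803 × 9.81 = 7.87743 kN/m³.
The centroid lies 1.94/2 = 0.97 m below the top edge, so the centroid depth is h_c = 3.15 + 0.97 = 4.12 m.
A = 5.41 × 1.94 = 10.4954 m².
Resultant F = γ·h_c·A = 7.87743 × 4.12 × 10.4954 = 340.628 kN.
I_c = b·h³/12 = 5.41 × 1.94³/12 = 3.29171 m⁴.
Centre of pressure: y_p = y_c + I_c/(y_c·A) = 4.12 + 3.29171/(4.12 × 10.4954) = 4.12 + 0.0761247 = 4.19612 m along the plane.

h_p = 4.20 m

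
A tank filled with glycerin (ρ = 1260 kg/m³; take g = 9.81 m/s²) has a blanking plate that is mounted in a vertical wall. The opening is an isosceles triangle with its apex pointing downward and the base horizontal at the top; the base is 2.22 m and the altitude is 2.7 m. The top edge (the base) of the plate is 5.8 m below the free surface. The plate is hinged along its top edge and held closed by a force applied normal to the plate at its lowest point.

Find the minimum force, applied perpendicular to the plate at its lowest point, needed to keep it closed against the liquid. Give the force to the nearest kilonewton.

γ = ρg = 1260 × 9.81 / 1000 = 12.3606 kN/m³.
With the apex down, the centroid sits h/3 = 2.7/3 = 0.9 m below the base (the top edge), so the centroid depth is h_c = 5.8 + 0.9 = 6.7 m.
A = ½ × 2.22 × 2.7 = 2.997 m².
Resultant F = γ·h_c·A = 12.3606 × 6.7 × 2.997 = 248.2 kN.
I_c = b·h³/36 = 2.22 × 2.7³/36 = 1.21379 m⁴.
Centre of pressure: y_p = y_c + I_c/(y_c·A) = 6.7 + 1.21379/(6.7 × 2.997) = 6.7 + 0.060448 = 6.76045 m along the plane.
The resultant acts 0.9 + 0.060448 = 0.960448 m (along the plate) below the hinge at the top edge, so the moment about the hinge is M = F × 0.960448 = 248.2 × 0.960448 = 238.383 kN·m.
A normal force at the bottom, 2.7 m from the hinge, must supply this moment: P = 238.383/2.7 = 88.29 kN.

P ≈ 88 kN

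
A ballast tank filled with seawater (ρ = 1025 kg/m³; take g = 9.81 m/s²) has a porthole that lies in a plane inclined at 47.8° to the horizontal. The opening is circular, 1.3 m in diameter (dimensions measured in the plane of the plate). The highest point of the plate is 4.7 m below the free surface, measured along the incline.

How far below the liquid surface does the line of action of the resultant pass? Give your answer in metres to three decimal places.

h_p = 3.978 m

γ = ρg = 1025 × 9.81 / 1000 = 10.05525 kN/m³.
Let θ = 47.8° be the plate's angle to the horizontal; measure y along the incline from where the plane meets the free surface. Vertical depth h = y·sinθ with sinθ = 0.740805.
The centroid is at the centre, 0.65 m below the top of the plate, so y_c = 4.7 + 0.65 = 5.35 m and h_c = 5.35 × 0.740805 = 3.96331 m.
A = π(0.65)² = 1.32732 m².
Resultant F = γ·h_c·A = 10.05525 × 3.96331 × 1.32732 = 52.8965 kN.
I_c = πr⁴/4 = π × 0.65⁴/4 = 0.140198 m⁴.
Centre of pressure: y_p = y_c + I_c/(y_c·A) = 5.35 + 0.140198/(5.35 × 1.32732) = 5.35 + 0.019743 = 5.36974 m along the plane.
Vertically, h_p = y_p·sinθ = 5.36974 × 0.740805 = 3.97793 m.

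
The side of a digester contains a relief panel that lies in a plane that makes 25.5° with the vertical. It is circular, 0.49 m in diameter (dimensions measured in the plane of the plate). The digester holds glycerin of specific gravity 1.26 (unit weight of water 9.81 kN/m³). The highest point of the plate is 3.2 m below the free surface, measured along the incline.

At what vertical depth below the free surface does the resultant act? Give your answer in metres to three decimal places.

h_p = 3.113 m

γ = 1.26 × 9.81 = 12.3606 kN/m³.
The plate makes 25.5° with the vertical, i.e. θ = 90° − 25.5° = 64.5° to the horizontal. Measuring y along the incline from the free-surface line, vertical depth h = y·sinθ with sinθ = 0.902585.
The centroid is at the centre, 0.245 m below the top of the plate, so y_c = 3.2 + 0.245 = 3.445 m and h_c = 3.445 × 0.902585 = 3.10941 m.
A = π(0.245)² = 0.188574 m².
Resultant F = γ·h_c·A = 12.3606 × 3.10941 × 0.188574 = 7.24769 kN.
I_c = πr⁴/4 = π × 0.245⁴/4 = 0.00282979 m⁴.
Centre of pressure: y_p = y_c + I_c/(y_c·A) = 3.445 + 0.00282979/(3.445 × 0.188574) = 3.445 + 0.00435595 = 3.44936 m along the plane.
Vertically, h_p = y_p·sinθ = 3.44936 × 0.902585 = 3.11334 m.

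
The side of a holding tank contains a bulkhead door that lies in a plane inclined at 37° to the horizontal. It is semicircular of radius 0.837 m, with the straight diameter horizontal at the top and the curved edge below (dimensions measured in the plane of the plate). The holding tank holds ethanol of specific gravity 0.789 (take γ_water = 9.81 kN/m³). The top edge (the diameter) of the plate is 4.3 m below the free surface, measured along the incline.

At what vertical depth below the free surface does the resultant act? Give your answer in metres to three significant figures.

h_p = 2.81 m

γ = 0.789 × 9.81 = 7.74009 kN/m³.
Let θ = 37° be the plate's angle to the horizontal; measure y along the incline from where the plane meets the free surface. Vertical depth h = y·sinθ with sinθ = 0.601815.
The centroid of a semicircle lies 4r/(3π) = 0.355234 m from the diameter, here below the top edge, so y_c = 4.3 + 0.355234 = 4.65523 m and h_c = 4.65523 × 0.601815 = 2.80159 m.
A = πr²/2 = π × 0.837²/2 = 1.10045 m².
Resultant F = γ·h_c·A = 7.74009 × 2.80159 × 1.10045 = 23.8628 kN.
I_c = (π/8 − 8/(9π))·r⁴ = 0.109757 × 0.837⁴ = 0.0538684 m⁴.
Centre of pressure: y_p = y_c + I_c/(y_c·A) = 4.65523 + 0.0538684/(4.65523 × 1.10045) = 4.65523 + 0.0105153 = 4.66575 m along the plane.
Vertically, h_p = y_p·sinθ = 4.66575 × 0.601815 = 2.80792 m.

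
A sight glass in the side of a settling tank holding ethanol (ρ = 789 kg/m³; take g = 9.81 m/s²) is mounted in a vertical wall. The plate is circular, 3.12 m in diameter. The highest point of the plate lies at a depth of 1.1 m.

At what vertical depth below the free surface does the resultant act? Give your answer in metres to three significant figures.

h_p = 2.89 m

γ = ρg = 789 × 9.81 / 1000 = 7.74009 kN/m³.
The centroid is at the centre, 1.56 m below the top of the plate, so the centroid depth is h_c = 1.1 + 1.56 = 2.66 m.
A = π(1.56)² = 7.64538 m².
Resultant F = γ·h_c·A = 7.74009 × 2.66 × 7.64538 = 157.408 kN.
I_c = πr⁴/4 = π × 1.56⁴/4 = 4.65145 m⁴.
Centre of pressure: y_p = y_c + I_c/(y_c·A) = 2.66 + 4.65145/(2.66 × 7.64538) = 2.66 + 0.228722 = 2.88872 m along the plane.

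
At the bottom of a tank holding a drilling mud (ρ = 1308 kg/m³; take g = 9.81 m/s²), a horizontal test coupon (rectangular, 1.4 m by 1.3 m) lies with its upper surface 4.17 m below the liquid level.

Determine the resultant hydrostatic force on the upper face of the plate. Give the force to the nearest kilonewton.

γ = ρg = 1308 × 9.81 / 1000 = 12.83148 kN/m³.
The plate is horizontal, so pressure is uniform at p = γ·h = 12.83148 × 4.17 = 53.5073 kN/m².
A = 1.4 × 1.3 = 1.82 m².
F = p·A = 53.5073 × 1.82 = 97.3833 kN.

F ≈ 97 kN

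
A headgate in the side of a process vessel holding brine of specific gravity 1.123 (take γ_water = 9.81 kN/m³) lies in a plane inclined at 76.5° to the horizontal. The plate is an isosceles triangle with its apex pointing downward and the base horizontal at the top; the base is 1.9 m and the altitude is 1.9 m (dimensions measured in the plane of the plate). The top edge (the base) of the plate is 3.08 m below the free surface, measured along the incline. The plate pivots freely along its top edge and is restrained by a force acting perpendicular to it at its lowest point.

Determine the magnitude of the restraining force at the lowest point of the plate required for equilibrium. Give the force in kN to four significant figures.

γ = 1.123 × 9.81 = 11.01663 kN/m³.
Let θ = 76.5° be the plate's angle to the horizontal; measure y along the incline from where the plane meets the free surface. Vertical depth h = y·sinθ with sinθ = 0.972370.
With the apex down, the centroid sits h/3 = 1.9/3 = 0.633333 m below the base (the top edge), so y_c = 3.08 + 0.633333 = 3.71333 m and h_c = 3.71333 × 0.972370 = 3.61073 m.
A = ½ × 1.9 × 1.9 = 1.805 m².
Resultant F = γ·h_c·A = 11.01663 × 3.61073 × 1.805 = 71.7994 kN.
I_c = b·h³/36 = 1.9 × 1.9³/36 = 0.362003 m⁴.
Centre of pressure: y_p = y_c + I_c/(y_c·A) = 3.71333 + 0.362003/(3.71333 × 1.805) = 3.71333 + 0.0540097 = 3.76734 m along the plane.
The resultant acts 0.633333 + 0.0540097 = 0.687343 m (along the plate) below the hinge at the top edge, so the moment about the hinge is M = F × 0.687343 = 71.7994 × 0.687343 = 49.3508 kN·m.
A normal force at the bottom, 1.9 m from the hinge, must supply this moment: P = 49.3508/1.9 = 25.9741 kN.

P ≈ 25.97 kN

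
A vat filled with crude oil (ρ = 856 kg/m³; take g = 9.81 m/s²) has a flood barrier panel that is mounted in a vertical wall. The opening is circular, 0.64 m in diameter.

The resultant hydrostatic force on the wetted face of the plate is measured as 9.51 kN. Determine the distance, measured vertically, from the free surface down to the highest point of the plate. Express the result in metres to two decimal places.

γ = ρg = 856 × 9.81 / 1000 = 8.39736 kN/m³.
A = π(0.32)² = 0.321699 m².
From F = γ·h_c·A, the centroid depth is h_c = 9.51/(8.39736 × 0.321699) = 3.52037 m.
The centroid is at the centre, 0.32 m below the top of the plate, so the highest point sits at h_top = 3.52037 − 0.32 = 3.20037 m below the surface.

d_top ≈ 3.20 m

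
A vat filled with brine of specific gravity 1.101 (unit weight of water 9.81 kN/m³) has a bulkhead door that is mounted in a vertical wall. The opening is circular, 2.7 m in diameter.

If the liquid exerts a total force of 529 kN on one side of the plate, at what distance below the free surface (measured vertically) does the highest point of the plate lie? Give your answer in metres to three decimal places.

γ = 1.101 × 9.81 = 10.80081 kN/m³.
A = π(1.35)² = 5.72555 m².
From F = γ·h_c·A, the centroid depth is h_c = 529/(10.80081 × 5.72555) = 8.55425 m.
The centroid is at the centre, 1.35 m below the top of the plate, so the highest point sits at h_top = 8.55425 − 1.35 = 7.20425 m below the surface.

d_top ≈ 7.204 m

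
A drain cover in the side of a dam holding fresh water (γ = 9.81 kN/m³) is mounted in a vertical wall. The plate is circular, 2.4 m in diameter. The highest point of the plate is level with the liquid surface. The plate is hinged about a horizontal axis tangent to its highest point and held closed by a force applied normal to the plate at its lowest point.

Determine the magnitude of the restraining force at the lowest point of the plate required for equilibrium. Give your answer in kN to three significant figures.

P ≈ 33.3 kN

γ = 9.81 kN/m³.
The centroid is at the centre, 1.2 m below the top of the plate, so the centroid depth is h_c = 1.2 m.
A = π(1.2)² = 4.52389 m².
Resultant F = γ·h_c·A = 9.81 × 1.2 × 4.52389 = 53.2552 kN.
I_c = πr⁴/4 = π × 1.2⁴/4 = 1.6286 m⁴.
Centre of pressure: y_p = y_c + I_c/(y_c·A) = 1.2 + 1.6286/(1.2 × 4.52389) = 1.2 + 0.3 = 1.5 m along the plane.
The resultant acts 1.2 + 0.3 = 1.5 m (along the plate) below the hinge at the top edge, so the moment about the hinge is M = F × 1.5 = 53.2552 × 1.5 = 79.8828 kN·m.
A normal force at the bottom, 2.4 m from the hinge, must supply this moment: P = 79.8828/2.4 = 33.2845 kN.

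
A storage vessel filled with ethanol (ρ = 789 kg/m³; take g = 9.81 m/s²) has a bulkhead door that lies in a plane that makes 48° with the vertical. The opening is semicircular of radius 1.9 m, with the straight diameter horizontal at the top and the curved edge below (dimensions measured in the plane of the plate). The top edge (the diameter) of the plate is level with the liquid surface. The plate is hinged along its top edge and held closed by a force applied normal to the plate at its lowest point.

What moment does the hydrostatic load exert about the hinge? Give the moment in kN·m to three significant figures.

M ≈ 26.5 kN·m

γ = ρg = 789 × 9.81 / 1000 = 7.74009 kN/m³.
The plate makes 48° with the vertical, i.e. θ = 90° − 48° = 42° to the horizontal. Measuring y along the incline from the free-surface line, vertical depth h = y·sinθ with sinθ = 0.669131.
The centroid of a semicircle lies 4r/(3π) = 0.806385 m from the diameter, here below the top edge, so y_c = 0.806385 m and h_c = 0.806385 × 0.669131 = 0.539577 m.
A = πr²/2 = π × 1.9²/2 = 5.67057 m².
Resultant F = γ·h_c·A = 7.74009 × 0.539577 × 5.67057 = 23.6824 kN.
I_c = (π/8 − 8/(9π))·r⁴ = 0.109757 × 1.9⁴ = 1.43036 m⁴.
Centre of pressure: y_p = y_c + I_c/(y_c·A) = 0.806385 + 1.43036/(0.806385 × 5.67057) = 0.806385 + 0.312807 = 1.11919 m along the plane.
The resultant acts 0.806385 + 0.312807 = 1.11919 m (along the plate) below the hinge at the top edge, so the moment about the hinge is M = F × 1.11919 = 23.6824 × 1.11919 = 26.5051 kN·m.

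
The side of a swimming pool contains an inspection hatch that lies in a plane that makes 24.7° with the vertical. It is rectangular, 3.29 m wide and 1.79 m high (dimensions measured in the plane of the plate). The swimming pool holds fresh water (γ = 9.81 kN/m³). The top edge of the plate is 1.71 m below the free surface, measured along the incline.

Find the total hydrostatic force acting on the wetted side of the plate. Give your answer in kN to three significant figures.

γ = 9.81 kN/m³.
The plate makes 24.7° with the vertical, i.e. θ = 90° − 24.7° = 65.3° to the horizontal. Measuring y along the incline from the free-surface line, vertical depth h = y·sinθ with sinθ = 0.908508.
The centroid lies 1.79/2 = 0.895 m below the top edge, so y_c = 1.71 + 0.895 = 2.605 m and h_c = 2.605 × 0.908508 = 2.36666 m.
A = 3.29 × 1.79 = 5.8891 m².
Resultant F = γ·h_c·A = 9.81 × 2.36666 × 5.8891 = 136.727 kN.

F ≈ 137 kN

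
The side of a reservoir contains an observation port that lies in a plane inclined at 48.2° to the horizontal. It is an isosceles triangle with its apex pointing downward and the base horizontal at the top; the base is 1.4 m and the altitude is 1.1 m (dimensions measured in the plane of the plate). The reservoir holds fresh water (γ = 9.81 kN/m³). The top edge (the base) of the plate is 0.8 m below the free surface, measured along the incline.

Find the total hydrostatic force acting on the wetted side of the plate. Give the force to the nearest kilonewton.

γ = 9.81 kN/m³.
Let θ = 48.2° be the plate's angle to the horizontal; measure y along the incline from where the plane meets the free surface. Vertical depth h = y·sinθ with sinθ = 0.745476.
With the apex down, the centroid sits h/3 = 1.1/3 = 0.366667 m below the base (the top edge), so y_c = 0.8 + 0.366667 = 1.16667 m and h_c = 1.16667 × 0.745476 = 0.869724 m.
A = ½ × 1.4 × 1.1 = 0.77 m².
Resultant F = γ·h_c·A = 9.81 × 0.869724 × 0.77 = 6.56963 kN.

F ≈ 7 kN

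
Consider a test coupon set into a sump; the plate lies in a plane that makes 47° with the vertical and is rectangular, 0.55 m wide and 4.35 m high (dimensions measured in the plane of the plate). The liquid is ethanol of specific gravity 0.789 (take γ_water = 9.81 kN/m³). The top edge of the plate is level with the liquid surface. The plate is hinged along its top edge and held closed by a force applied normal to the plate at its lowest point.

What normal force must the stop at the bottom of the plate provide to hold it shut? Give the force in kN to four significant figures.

P ≈ 18.31 kN

γ = 0.789 × 9.81 = 7.74009 kN/m³.
The plate makes 47° with the vertical, i.e. θ = 90° − 47° = 43° to the horizontal. Measuring y along the incline from the free-surface line, vertical depth h = y·sinθ with sinθ = 0.681998.
The centroid lies 4.35/2 = 2.175 m below the top edge, so y_c = 2.175 m and h_c = 2.175 × 0.681998 = 1.48335 m.
A = 0.55 × 4.35 = 2.3925 m².
Resultant F = γ·h_c·A = 7.74009 × 1.48335 × 2.3925 = 27.4689 kN.
I_c = b·h³/12 = 0.55 × 4.35³/12 = 3.77267 m⁴.
Centre of pressure: y_p = y_c + I_c/(y_c·A) = 2.175 + 3.77267/(2.175 × 2.3925) = 2.175 + 0.724999 = 2.9 m along the plane.
The resultant acts 2.175 + 0.724999 = 2.9 m (along the plate) below the hinge at the top edge, so the moment about the hinge is M = F × 2.9 = 27.4689 × 2.9 = 79.6598 kN·m.
A normal force at the bottom, 4.35 m from the hinge, must supply this moment: P = 79.6598/4.35 = 18.3126 kN.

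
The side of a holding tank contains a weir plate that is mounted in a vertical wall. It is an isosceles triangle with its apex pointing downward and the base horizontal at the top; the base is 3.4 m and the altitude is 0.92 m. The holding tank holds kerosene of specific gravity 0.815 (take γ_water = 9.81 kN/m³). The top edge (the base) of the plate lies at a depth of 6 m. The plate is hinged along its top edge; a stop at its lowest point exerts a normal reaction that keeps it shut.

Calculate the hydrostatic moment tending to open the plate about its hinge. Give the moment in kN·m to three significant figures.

M ≈ 24.8 kN·m

γ = 0.815 × 9.81 = 7.99515 kN/m³.
With the apex down, the centroid sits h/3 = 0.92/3 = 0.306667 m below the base (the top edge), so the centroid depth is h_c = 6 + 0.306667 = 6.30667 m.
A = ½ × 3.4 × 0.92 = 1.564 m².
Resultant F = γ·h_c·A = 7.99515 × 6.30667 × 1.564 = 78.8612 kN.
I_c = b·h³/36 = 3.4 × 0.92³/36 = 0.0735428 m⁴.
Centre of pressure: y_p = y_c + I_c/(y_c·A) = 6.30667 + 0.0735428/(6.30667 × 1.564) = 6.30667 + 0.00745596 = 6.31413 m along the plane.
The resultant acts 0.306667 + 0.00745596 = 0.314123 m (along the plate) below the hinge at the top edge, so the moment about the hinge is M = F × 0.314123 = 78.8612 × 0.314123 = 24.7721 kN·m.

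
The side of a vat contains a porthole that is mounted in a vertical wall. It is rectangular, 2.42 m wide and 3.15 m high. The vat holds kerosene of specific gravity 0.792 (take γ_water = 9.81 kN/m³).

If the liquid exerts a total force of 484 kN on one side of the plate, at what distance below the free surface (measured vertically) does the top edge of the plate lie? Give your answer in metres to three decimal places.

d_top ≈ 6.597 m

γ = 0.792 × 9.81 = 7.76952 kN/m³.
A = 2.42 × 3.15 = 7.623 m².
From F = γ·h_c·A, the centroid depth is h_c = 484/(7.76952 × 7.623) = 8.17194 m.
The centroid lies 3.15/2 = 1.575 m below the top edge, so the top edge sits at h_top = 8.17194 − 1.575 = 6.59694 m below the surface.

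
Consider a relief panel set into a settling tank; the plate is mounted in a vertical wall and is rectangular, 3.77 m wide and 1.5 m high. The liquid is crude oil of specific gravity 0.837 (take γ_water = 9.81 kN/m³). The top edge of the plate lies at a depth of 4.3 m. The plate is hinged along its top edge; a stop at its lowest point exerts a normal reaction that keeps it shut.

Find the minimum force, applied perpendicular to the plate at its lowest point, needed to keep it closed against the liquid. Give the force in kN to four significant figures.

γ = 0.837 × 9.81 = 8.21097 kN/m³.
The centroid lies 1.5/2 = 0.75 m below the top edge, so the centroid depth is h_c = 4.3 + 0.75 = 5.05 m.
A = 3.77 × 1.5 = 5.655 m².
Resultant F = γ·h_c·A = 8.21097 × 5.05 × 5.655 = 234.487 kN.
I_c = b·h³/12 = 3.77 × 1.5³/12 = 1.06031 m⁴.
Centre of pressure: y_p = y_c + I_c/(y_c·A) = 5.05 + 1.06031/(5.05 × 5.655) = 5.05 + 0.0371286 = 5.08713 m along the plane.
The resultant acts 0.75 + 0.0371286 = 0.787129 m (along the plate) below the hinge at the top edge, so the moment about the hinge is M = F × 0.787129 = 234.487 × 0.787129 = 184.572 kN·m.
A normal force at the bottom, 1.5 m from the hinge, must supply this moment: P = 184.572/1.5 = 123.048 kN.

P ≈ 123.0 kN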